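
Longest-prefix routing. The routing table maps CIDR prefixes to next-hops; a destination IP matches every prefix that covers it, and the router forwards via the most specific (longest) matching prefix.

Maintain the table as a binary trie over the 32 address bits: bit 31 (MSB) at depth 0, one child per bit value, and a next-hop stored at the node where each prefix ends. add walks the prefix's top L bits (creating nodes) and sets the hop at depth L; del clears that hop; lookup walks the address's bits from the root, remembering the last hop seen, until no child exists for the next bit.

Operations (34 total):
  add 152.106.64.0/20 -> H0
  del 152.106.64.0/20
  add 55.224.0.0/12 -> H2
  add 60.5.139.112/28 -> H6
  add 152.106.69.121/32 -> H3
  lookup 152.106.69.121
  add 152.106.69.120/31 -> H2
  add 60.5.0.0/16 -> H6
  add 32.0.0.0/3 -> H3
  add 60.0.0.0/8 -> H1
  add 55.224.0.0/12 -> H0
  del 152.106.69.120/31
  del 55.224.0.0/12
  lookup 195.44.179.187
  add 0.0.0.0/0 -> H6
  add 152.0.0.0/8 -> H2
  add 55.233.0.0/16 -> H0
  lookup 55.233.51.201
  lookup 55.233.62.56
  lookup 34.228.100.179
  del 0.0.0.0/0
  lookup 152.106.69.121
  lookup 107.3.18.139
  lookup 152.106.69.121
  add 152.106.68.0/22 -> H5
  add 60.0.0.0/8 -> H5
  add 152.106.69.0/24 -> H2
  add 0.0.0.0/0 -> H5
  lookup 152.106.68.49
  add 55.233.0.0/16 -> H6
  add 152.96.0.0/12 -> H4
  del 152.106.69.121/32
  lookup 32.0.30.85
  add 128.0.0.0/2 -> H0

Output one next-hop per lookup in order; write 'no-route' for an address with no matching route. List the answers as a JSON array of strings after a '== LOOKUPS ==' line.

Trace:
  add 152.106.64.0/20 -> H0 at depth 20
  - 152.106.64.0/20 clear@20
  add 55.224.0.0/12 -> H2 at depth 12
  add 60.5.139.112/28 -> H6 at depth 28
  add 152.106.69.121/32 -> H3 at depth 32
  Q 152.106.69.121: descend 10011000011010100100010101111001 ; hops seen [H3] ; pick H3
  add 152.106.69.120/31 -> H2 at depth 31
  add 60.5.0.0/16 -> H6 at depth 16
  add 32.0.0.0/3 -> H3 at depth 3
  add 60.0.0.0/8 -> H1 at depth 8
  add 55.224.0.0/12 -> H0 at depth 12
  - 152.106.69.120/31 clear@31
  - 55.224.0.0/12 clear@12
  Q 195.44.179.187: descend 1 ; hops seen [∅] ; pick no-route
  add 0.0.0.0/0 -> H6 at depth 0
  add 152.0.0.0/8 -> H2 at depth 8
  add 55.233.0.0/16 -> H0 at depth 16
  Q 55.233.51.201: descend 0011011111101001 ; hops seen [H6,H3,H0] ; pick H0
  Q 55.233.62.56: descend 0011011111101001 ; hops seen [H6,H3,H0] ; pick H0
  Q 34.228.100.179: descend 001 ; hops seen [H6,H3] ; pick H3
  - 0.0.0.0/0 clear@0
  Q 152.106.69.121: descend 10011000011010100100010101111001 ; hops seen [H2,H3] ; pick H3
  Q 107.3.18.139: descend 0 ; hops seen [∅] ; pick no-route
  Q 152.106.69.121: descend 10011000011010100100010101111001 ; hops seen [H2,H3] ; pick H3
  add 152.106.68.0/22 -> H5 at depth 22
  add 60.0.0.0/8 -> H5 at depth 8
  add 152.106.69.0/24 -> H2 at depth 24
  add 0.0.0.0/0 -> H5 at depth 0
  Q 152.106.68.49: descend 10011000011010100100010 ; hops seen [H5,H2,H5] ; pick H5
  add 55.233.0.0/16 -> H6 at depth 16
  add 152.96.0.0/12 -> H4 at depth 12
  - 152.106.69.121/32 clear@32
  Q 32.0.30.85: descend 001 ; hops seen [H5,H3] ; pick H3
  add 128.0.0.0/2 -> H0 at depth 2

== LOOKUPS ==
["H3","no-route","H0","H0","H3","H3","no-route","H3","H5","H3"]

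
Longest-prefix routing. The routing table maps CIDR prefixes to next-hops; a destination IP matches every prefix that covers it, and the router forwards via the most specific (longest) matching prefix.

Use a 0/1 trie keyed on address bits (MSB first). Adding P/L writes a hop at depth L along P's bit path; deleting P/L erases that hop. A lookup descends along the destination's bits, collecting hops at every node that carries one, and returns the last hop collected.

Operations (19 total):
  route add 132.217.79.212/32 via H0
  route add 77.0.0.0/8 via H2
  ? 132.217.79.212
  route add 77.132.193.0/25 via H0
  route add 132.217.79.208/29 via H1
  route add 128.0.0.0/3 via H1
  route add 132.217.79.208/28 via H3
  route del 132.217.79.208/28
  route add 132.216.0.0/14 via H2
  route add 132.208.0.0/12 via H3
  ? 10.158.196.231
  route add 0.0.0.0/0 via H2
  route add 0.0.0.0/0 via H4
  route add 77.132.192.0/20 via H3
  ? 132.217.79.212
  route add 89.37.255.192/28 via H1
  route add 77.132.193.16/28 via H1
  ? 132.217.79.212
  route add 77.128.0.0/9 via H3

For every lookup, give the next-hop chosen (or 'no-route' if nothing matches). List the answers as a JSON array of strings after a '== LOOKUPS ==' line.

Apply in order:
  add 132.217.79.212/32 -> H0 at depth 32
  add 77.0.0.0/8 -> H2 at depth 8
  ? 132.217.79.212  path d0:-→d1:-→d2:-→d3:-→d4:-→d5:-→d6:-→d7:-→d8:-→d9:-→d10:-→d11:-→d12:-→d13:-→d14:-→d15:-→d16:-→d17:-→d18:-→d19:-→d20:-→d21:-→d22:-→d23:-→d24:-→d25:-→d26:-→d27:-→d28:-→d29:-→d30:-→d31:-→d32:H0  best=H0
  add 77.132.193.0/25 -> H0 at depth 25
  add 132.217.79.208/29 -> H1 at depth 29
  add 128.0.0.0/3 -> H1 at depth 3
  add 132.217.79.208/28 -> H3 at depth 28
  - 132.217.79.208/28 clear@28
  add 132.216.0.0/14 -> H2 at depth 14
  add 132.208.0.0/12 -> H3 at depth 12
  ? 10.158.196.231  path d0:-→d1:-  best=no-route
  add 0.0.0.0/0 -> H2 at depth 0
  add 0.0.0.0/0 -> H4 at depth 0
  add 77.132.192.0/20 -> H3 at depth 20
  ? 132.217.79.212  path d0:H4→d1:-→d2:-→d3:H1→d4:-→d5:-→d6:-→d7:-→d8:-→d9:-→d10:-→d11:-→d12:H3→d13:-→d14:H2→d15:-→d16:-→d17:-→d18:-→d19:-→d20:-→d21:-→d22:-→d23:-→d24:-→d25:-→d26:-→d27:-→d28:-→d29:H1→d30:-→d31:-→d32:H0  best=H0
  add 89.37.255.192/28 -> H1 at depth 28
  add 77.132.193.16/28 -> H1 at depth 28
  ? 132.217.79.212  path d0:H4→d1:-→d2:-→d3:H1→d4:-→d5:-→d6:-→d7:-→d8:-→d9:-→d10:-→d11:-→d12:H3→d13:-→d14:H2→d15:-→d16:-→d17:-→d18:-→d19:-→d20:-→d21:-→d22:-→d23:-→d24:-→d25:-→d26:-→d27:-→d28:-→d29:H1→d30:-→d31:-→d32:H0  best=H0
  add 77.128.0.0/9 -> H3 at depth 9

== LOOKUPS ==
["H0","no-route","H0","H0"]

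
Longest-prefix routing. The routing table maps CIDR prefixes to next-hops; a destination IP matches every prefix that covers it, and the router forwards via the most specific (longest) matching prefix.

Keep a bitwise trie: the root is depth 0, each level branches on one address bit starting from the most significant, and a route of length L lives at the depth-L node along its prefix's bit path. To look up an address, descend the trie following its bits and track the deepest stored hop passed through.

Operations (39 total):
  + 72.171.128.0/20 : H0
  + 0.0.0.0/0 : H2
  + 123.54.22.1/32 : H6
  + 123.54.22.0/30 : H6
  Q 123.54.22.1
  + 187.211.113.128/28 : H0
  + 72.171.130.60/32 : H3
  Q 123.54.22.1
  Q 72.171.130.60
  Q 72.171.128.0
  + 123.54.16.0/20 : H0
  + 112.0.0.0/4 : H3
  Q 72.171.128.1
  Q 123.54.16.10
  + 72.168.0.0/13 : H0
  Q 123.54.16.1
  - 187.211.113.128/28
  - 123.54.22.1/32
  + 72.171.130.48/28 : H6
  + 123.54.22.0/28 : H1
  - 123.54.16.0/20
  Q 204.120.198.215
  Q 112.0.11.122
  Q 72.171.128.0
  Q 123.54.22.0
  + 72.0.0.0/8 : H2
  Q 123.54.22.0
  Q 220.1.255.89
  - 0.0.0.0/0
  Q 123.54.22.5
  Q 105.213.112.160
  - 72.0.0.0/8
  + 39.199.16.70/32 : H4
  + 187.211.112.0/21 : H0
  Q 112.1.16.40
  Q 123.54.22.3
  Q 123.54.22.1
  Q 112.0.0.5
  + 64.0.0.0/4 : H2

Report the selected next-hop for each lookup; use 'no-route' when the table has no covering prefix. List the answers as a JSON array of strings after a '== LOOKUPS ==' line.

Process each operation:
  + 72.171.128.0/20 (H0) depth=20
  + 0.0.0.0/0 (H2) depth=0
  + 123.54.22.1/32 (H6) depth=32
  + 123.54.22.0/30 (H6) depth=30
  lookup 123.54.22.1: bits 01111011001101100001011000000001 walk d0:H2→d1:-→d2:-→d3:-→d4:-→d5:-→d6:-→d7:-→d8:-→d9:-→d10:-→d11:-→d12:-→d13:-→d14:-→d15:-→d16:-→d17:-→d18:-→d19:-→d20:-→d21:-→d22:-→d23:-→d24:-→d25:-→d26:-→d27:-→d28:-→d29:-→d30:H6→d31:-→d32:H6 -> H6
  + 187.211.113.128/28 (H0) depth=28
  + 72.171.130.60/32 (H3) depth=32
  lookup 123.54.22.1: bits 01111011001101100001011000000001 walk d0:H2→d1:-→d2:-→d3:-→d4:-→d5:-→d6:-→d7:-→d8:-→d9:-→d10:-→d11:-→d12:-→d13:-→d14:-→d15:-→d16:-→d17:-→d18:-→d19:-→d20:-→d21:-→d22:-→d23:-→d24:-→d25:-→d26:-→d27:-→d28:-→d29:-→d30:H6→d31:-→d32:H6 -> H6
  lookup 72.171.130.60: bits 01001000101010111000001000111100 walk d0:H2→d1:-→d2:-→d3:-→d4:-→d5:-→d6:-→d7:-→d8:-→d9:-→d10:-→d11:-→d12:-→d13:-→d14:-→d15:-→d16:-→d17:-→d18:-→d19:-→d20:H0→d21:-→d22:-→d23:-→d24:-→d25:-→d26:-→d27:-→d28:-→d29:-→d30:-→d31:-→d32:H3 -> H3
  lookup 72.171.128.0: bits 0100100010101011100000 walk d0:H2→d1:-→d2:-→d3:-→d4:-→d5:-→d6:-→d7:-→d8:-→d9:-→d10:-→d11:-→d12:-→d13:-→d14:-→d15:-→d16:-→d17:-→d18:-→d19:-→d20:H0→d21:-→d22:- -> H0
  + 123.54.16.0/20 (H0) depth=20
  + 112.0.0.0/4 (H3) depth=4
  lookup 72.171.128.1: bits 0100100010101011100000 walk d0:H2→d1:-→d2:-→d3:-→d4:-→d5:-→d6:-→d7:-→d8:-→d9:-→d10:-→d11:-→d12:-→d13:-→d14:-→d15:-→d16:-→d17:-→d18:-→d19:-→d20:H0→d21:-→d22:- -> H0
  lookup 123.54.16.10: bits 011110110011011000010 walk d0:H2→d1:-→d2:-→d3:-→d4:H3→d5:-→d6:-→d7:-→d8:-→d9:-→d10:-→d11:-→d12:-→d13:-→d14:-→d15:-→d16:-→d17:-→d18:-→d19:-→d20:H0→d21:- -> H0
  + 72.168.0.0/13 (H0) depth=13
  lookup 123.54.16.1: bits 011110110011011000010 walk d0:H2→d1:-→d2:-→d3:-→d4:H3→d5:-→d6:-→d7:-→d8:-→d9:-→d10:-→d11:-→d12:-→d13:-→d14:-→d15:-→d16:-→d17:-→d18:-→d19:-→d20:H0→d21:- -> H0
  - 187.211.113.128/28 clear@28
  - 123.54.22.1/32 clear@32
  + 72.171.130.48/28 (H6) depth=28
  + 123.54.22.0/28 (H1) depth=28
  - 123.54.16.0/20 clear@20
  lookup 204.120.198.215: bits 1 walk d0:H2→d1:- -> H2
  lookup 112.0.11.122: bits 0111 walk d0:H2→d1:-→d2:-→d3:-→d4:H3 -> H3
  lookup 72.171.128.0: bits 0100100010101011100000 walk d0:H2→d1:-→d2:-→d3:-→d4:-→d5:-→d6:-→d7:-→d8:-→d9:-→d10:-→d11:-→d12:-→d13:H0→d14:-→d15:-→d16:-→d17:-→d18:-→d19:-→d20:H0→d21:-→d22:- -> H0
  lookup 123.54.22.0: bits 0111101100110110000101100000000 walk d0:H2→d1:-→d2:-→d3:-→d4:H3→d5:-→d6:-→d7:-→d8:-→d9:-→d10:-→d11:-→d12:-→d13:-→d14:-→d15:-→d16:-→d17:-→d18:-→d19:-→d20:-→d21:-→d22:-→d23:-→d24:-→d25:-→d26:-→d27:-→d28:H1→d29:-→d30:H6→d31:- -> H6
  + 72.0.0.0/8 (H2) depth=8
  lookup 123.54.22.0: bits 0111101100110110000101100000000 walk d0:H2→d1:-→d2:-→d3:-→d4:H3→d5:-→d6:-→d7:-→d8:-→d9:-→d10:-→d11:-→d12:-→d13:-→d14:-→d15:-→d16:-→d17:-→d18:-→d19:-→d20:-→d21:-→d22:-→d23:-→d24:-→d25:-→d26:-→d27:-→d28:H1→d29:-→d30:H6→d31:- -> H6
  lookup 220.1.255.89: bits 1 walk d0:H2→d1:- -> H2
  - 0.0.0.0/0 clear@0
  lookup 123.54.22.5: bits 01111011001101100001011000000 walk d0:-→d1:-→d2:-→d3:-→d4:H3→d5:-→d6:-→d7:-→d8:-→d9:-→d10:-→d11:-→d12:-→d13:-→d14:-→d15:-→d16:-→d17:-→d18:-→d19:-→d20:-→d21:-→d22:-→d23:-→d24:-→d25:-→d26:-→d27:-→d28:H1→d29:- -> H1
  lookup 105.213.112.160: bits 011 walk d0:-→d1:-→d2:-→d3:- -> no-route
  - 72.0.0.0/8 clear@8
  + 39.199.16.70/32 (H4) depth=32
  + 187.211.112.0/21 (H0) depth=21
  lookup 112.1.16.40: bits 0111 walk d0:-→d1:-→d2:-→d3:-→d4:H3 -> H3
  lookup 123.54.22.3: bits 011110110011011000010110000000 walk d0:-→d1:-→d2:-→d3:-→d4:H3→d5:-→d6:-→d7:-→d8:-→d9:-→d10:-→d11:-→d12:-→d13:-→d14:-→d15:-→d16:-→d17:-→d18:-→d19:-→d20:-→d21:-→d22:-→d23:-→d24:-→d25:-→d26:-→d27:-→d28:H1→d29:-→d30:H6 -> H6
  lookup 123.54.22.1: bits 01111011001101100001011000000001 walk d0:-→d1:-→d2:-→d3:-→d4:H3→d5:-→d6:-→d7:-→d8:-→d9:-→d10:-→d11:-→d12:-→d13:-→d14:-→d15:-→d16:-→d17:-→d18:-→d19:-→d20:-→d21:-→d22:-→d23:-→d24:-→d25:-→d26:-→d27:-→d28:H1→d29:-→d30:H6→d31:-→d32:- -> H6
  lookup 112.0.0.5: bits 0111 walk d0:-→d1:-→d2:-→d3:-→d4:H3 -> H3
  + 64.0.0.0/4 (H2) depth=4

== LOOKUPS ==
["H6","H6","H3","H0","H0","H0","H0","H2","H3","H0","H6","H6","H2","H1","no-route","H3","H6","H6","H3"]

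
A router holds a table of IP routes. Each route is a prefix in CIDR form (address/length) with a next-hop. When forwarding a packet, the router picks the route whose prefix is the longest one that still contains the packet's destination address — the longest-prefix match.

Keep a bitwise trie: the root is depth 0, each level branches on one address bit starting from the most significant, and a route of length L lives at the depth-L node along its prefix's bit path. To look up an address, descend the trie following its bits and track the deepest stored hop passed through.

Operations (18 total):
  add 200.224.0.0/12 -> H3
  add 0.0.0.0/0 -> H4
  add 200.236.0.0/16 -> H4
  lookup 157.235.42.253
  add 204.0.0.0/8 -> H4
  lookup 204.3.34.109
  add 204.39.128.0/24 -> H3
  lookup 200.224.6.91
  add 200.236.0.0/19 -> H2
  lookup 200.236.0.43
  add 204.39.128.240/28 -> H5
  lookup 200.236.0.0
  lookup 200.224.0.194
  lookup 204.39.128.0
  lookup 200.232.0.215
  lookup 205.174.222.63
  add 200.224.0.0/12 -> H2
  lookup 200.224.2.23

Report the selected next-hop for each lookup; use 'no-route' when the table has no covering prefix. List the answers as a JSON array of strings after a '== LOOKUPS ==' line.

Trace:
  add 200.224.0.0/12 -> H3 at depth 12
  add 0.0.0.0/0 -> H4 at depth 0
  add 200.236.0.0/16 -> H4 at depth 16
  Q 157.235.42.253: descend 1 ; hops seen [H4] ; pick H4
  add 204.0.0.0/8 -> H4 at depth 8
  Q 204.3.34.109: descend 11001100 ; hops seen [H4,H4] ; pick H4
  add 204.39.128.0/24 -> H3 at depth 24
  Q 200.224.6.91: descend 110010001110 ; hops seen [H4,H3] ; pick H3
  add 200.236.0.0/19 -> H2 at depth 19
  Q 200.236.0.43: descend 1100100011101100000 ; hops seen [H4,H3,H4,H2] ; pick H2
  add 204.39.128.240/28 -> H5 at depth 28
  Q 200.236.0.0: descend 1100100011101100000 ; hops seen [H4,H3,H4,H2] ; pick H2
  Q 200.224.0.194: descend 110010001110 ; hops seen [H4,H3] ; pick H3
  Q 204.39.128.0: descend 110011000010011110000000 ; hops seen [H4,H4,H3] ; pick H3
  Q 200.232.0.215: descend 1100100011101 ; hops seen [H4,H3] ; pick H3
  Q 205.174.222.63: descend 1100110 ; hops seen [H4] ; pick H4
  add 200.224.0.0/12 -> H2 at depth 12
  Q 200.224.2.23: descend 110010001110 ; hops seen [H4,H2] ; pick H2

== LOOKUPS ==
["H4","H4","H3","H2","H2","H3","H3","H3","H4","H2"]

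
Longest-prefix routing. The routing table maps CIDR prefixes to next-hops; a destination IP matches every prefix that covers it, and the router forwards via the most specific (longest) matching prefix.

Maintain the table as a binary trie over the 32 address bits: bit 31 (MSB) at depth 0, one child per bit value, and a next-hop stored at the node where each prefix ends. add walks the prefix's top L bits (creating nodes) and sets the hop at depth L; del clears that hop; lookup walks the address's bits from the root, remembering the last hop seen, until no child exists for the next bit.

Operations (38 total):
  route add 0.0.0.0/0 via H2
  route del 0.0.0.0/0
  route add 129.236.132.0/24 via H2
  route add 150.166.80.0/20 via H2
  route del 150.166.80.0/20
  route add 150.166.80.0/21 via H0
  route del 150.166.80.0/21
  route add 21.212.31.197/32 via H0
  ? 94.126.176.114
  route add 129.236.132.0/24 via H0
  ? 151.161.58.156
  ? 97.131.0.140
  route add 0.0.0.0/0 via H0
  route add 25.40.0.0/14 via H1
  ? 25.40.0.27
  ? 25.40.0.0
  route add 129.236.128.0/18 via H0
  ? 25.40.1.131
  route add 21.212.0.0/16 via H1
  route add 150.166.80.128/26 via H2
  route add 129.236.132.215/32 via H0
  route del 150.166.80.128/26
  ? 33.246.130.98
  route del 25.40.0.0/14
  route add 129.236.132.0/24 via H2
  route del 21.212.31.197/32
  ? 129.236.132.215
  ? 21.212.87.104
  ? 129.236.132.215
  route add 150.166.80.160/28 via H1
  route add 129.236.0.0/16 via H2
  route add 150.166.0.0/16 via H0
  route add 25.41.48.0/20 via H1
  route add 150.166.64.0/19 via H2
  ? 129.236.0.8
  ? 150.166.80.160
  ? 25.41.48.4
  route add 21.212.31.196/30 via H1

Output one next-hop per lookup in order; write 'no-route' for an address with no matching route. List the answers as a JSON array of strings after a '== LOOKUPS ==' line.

Process each operation:
  + 0.0.0.0/0 (H2) depth=0
  - 0.0.0.0/0 clear@0
  + 129.236.132.0/24 (H2) depth=24
  + 150.166.80.0/20 (H2) depth=20
  - 150.166.80.0/20 clear@20
  + 150.166.80.0/21 (H0) depth=21
  - 150.166.80.0/21 clear@21
  + 21.212.31.197/32 (H0) depth=32
  ? 94.126.176.114  path d0:-→d1:-  best=no-route
  + 129.236.132.0/24 (H0) depth=24
  ? 151.161.58.156  path d0:-→d1:-→d2:-→d3:-→d4:-→d5:-→d6:-→d7:-  best=no-route
  ? 97.131.0.140  path d0:-→d1:-  best=no-route
  + 0.0.0.0/0 (H0) depth=0
  + 25.40.0.0/14 (H1) depth=14
  ? 25.40.0.27  path d0:H0→d1:-→d2:-→d3:-→d4:-→d5:-→d6:-→d7:-→d8:-→d9:-→d10:-→d11:-→d12:-→d13:-→d14:H1  best=H1
  ? 25.40.0.0  path d0:H0→d1:-→d2:-→d3:-→d4:-→d5:-→d6:-→d7:-→d8:-→d9:-→d10:-→d11:-→d12:-→d13:-→d14:H1  best=H1
  + 129.236.128.0/18 (H0) depth=18
  ? 25.40.1.131  path d0:H0→d1:-→d2:-→d3:-→d4:-→d5:-→d6:-→d7:-→d8:-→d9:-→d10:-→d11:-→d12:-→d13:-→d14:H1  best=H1
  + 21.212.0.0/16 (H1) depth=16
  + 150.166.80.128/26 (H2) depth=26
  + 129.236.132.215/32 (H0) depth=32
  - 150.166.80.128/26 clear@26
  ? 33.246.130.98  path d0:H0→d1:-→d2:-  best=H0
  - 25.40.0.0/14 clear@14
  + 129.236.132.0/24 (H2) depth=24
  - 21.212.31.197/32 clear@32
  ? 129.236.132.215  path d0:H0→d1:-→d2:-→d3:-→d4:-→d5:-→d6:-→d7:-→d8:-→d9:-→d10:-→d11:-→d12:-→d13:-→d14:-→d15:-→d16:-→d17:-→d18:H0→d19:-→d20:-→d21:-→d22:-→d23:-→d24:H2→d25:-→d26:-→d27:-→d28:-→d29:-→d30:-→d31:-→d32:H0  best=H0
  ? 21.212.87.104  path d0:H0→d1:-→d2:-→d3:-→d4:-→d5:-→d6:-→d7:-→d8:-→d9:-→d10:-→d11:-→d12:-→d13:-→d14:-→d15:-→d16:H1→d17:-  best=H1
  ? 129.236.132.215  path d0:H0→d1:-→d2:-→d3:-→d4:-→d5:-→d6:-→d7:-→d8:-→d9:-→d10:-→d11:-→d12:-→d13:-→d14:-→d15:-→d16:-→d17:-→d18:H0→d19:-→d20:-→d21:-→d22:-→d23:-→d24:H2→d25:-→d26:-→d27:-→d28:-→d29:-→d30:-→d31:-→d32:H0  best=H0
  + 150.166.80.160/28 (H1) depth=28
  + 129.236.0.0/16 (H2) depth=16
  + 150.166.0.0/16 (H0) depth=16
  + 25.41.48.0/20 (H1) depth=20
  + 150.166.64.0/19 (H2) depth=19
  ? 129.236.0.8  path d0:H0→d1:-→d2:-→d3:-→d4:-→d5:-→d6:-→d7:-→d8:-→d9:-→d10:-→d11:-→d12:-→d13:-→d14:-→d15:-→d16:H2  best=H2
  ? 150.166.80.160  path d0:H0→d1:-→d2:-→d3:-→d4:-→d5:-→d6:-→d7:-→d8:-→d9:-→d10:-→d11:-→d12:-→d13:-→d14:-→d15:-→d16:H0→d17:-→d18:-→d19:H2→d20:-→d21:-→d22:-→d23:-→d24:-→d25:-→d26:-→d27:-→d28:H1  best=H1
  ? 25.41.48.4  path d0:H0→d1:-→d2:-→d3:-→d4:-→d5:-→d6:-→d7:-→d8:-→d9:-→d10:-→d11:-→d12:-→d13:-→d14:-→d15:-→d16:-→d17:-→d18:-→d19:-→d20:H1  best=H1
  + 21.212.31.196/30 (H1) depth=30

== LOOKUPS ==
["no-route","no-route","no-route","H1","H1","H1","H0","H0","H1","H0","H2","H1","H1"]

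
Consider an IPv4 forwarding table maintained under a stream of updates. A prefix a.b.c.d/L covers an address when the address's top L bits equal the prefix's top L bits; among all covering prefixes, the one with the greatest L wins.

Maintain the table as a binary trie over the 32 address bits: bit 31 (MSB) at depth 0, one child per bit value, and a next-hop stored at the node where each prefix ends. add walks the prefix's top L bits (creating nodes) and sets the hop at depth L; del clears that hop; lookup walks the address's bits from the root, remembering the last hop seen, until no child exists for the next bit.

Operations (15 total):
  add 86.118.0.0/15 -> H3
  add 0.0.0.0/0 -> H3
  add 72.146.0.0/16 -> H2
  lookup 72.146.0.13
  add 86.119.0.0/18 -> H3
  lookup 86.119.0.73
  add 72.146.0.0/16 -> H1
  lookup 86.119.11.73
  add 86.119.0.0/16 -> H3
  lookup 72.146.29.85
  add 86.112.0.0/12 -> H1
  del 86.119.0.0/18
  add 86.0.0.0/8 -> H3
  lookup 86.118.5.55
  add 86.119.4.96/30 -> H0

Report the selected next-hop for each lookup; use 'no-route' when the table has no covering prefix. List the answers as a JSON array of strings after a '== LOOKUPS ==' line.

Process each operation:
  + 86.118.0.0/15 (H3) depth=15
  + 0.0.0.0/0 (H3) depth=0
  + 72.146.0.0/16 (H2) depth=16
  Q 72.146.0.13: descend 0100100010010010 ; hops seen [H3,H2] ; pick H2
  + 86.119.0.0/18 (H3) depth=18
  Q 86.119.0.73: descend 010101100111011100 ; hops seen [H3,H3,H3] ; pick H3
  + 72.146.0.0/16 (H1) depth=16
  Q 86.119.11.73: descend 010101100111011100 ; hops seen [H3,H3,H3] ; pick H3
  + 86.119.0.0/16 (H3) depth=16
  Q 72.146.29.85: descend 0100100010010010 ; hops seen [H3,H1] ; pick H1
  + 86.112.0.0/12 (H1) depth=12
  - 86.119.0.0/18 clear@18
  + 86.0.0.0/8 (H3) depth=8
  Q 86.118.5.55: descend 010101100111011 ; hops seen [H3,H3,H1,H3] ; pick H3
  + 86.119.4.96/30 (H0) depth=30

== LOOKUPS ==
["H2","H3","H3","H1","H3"]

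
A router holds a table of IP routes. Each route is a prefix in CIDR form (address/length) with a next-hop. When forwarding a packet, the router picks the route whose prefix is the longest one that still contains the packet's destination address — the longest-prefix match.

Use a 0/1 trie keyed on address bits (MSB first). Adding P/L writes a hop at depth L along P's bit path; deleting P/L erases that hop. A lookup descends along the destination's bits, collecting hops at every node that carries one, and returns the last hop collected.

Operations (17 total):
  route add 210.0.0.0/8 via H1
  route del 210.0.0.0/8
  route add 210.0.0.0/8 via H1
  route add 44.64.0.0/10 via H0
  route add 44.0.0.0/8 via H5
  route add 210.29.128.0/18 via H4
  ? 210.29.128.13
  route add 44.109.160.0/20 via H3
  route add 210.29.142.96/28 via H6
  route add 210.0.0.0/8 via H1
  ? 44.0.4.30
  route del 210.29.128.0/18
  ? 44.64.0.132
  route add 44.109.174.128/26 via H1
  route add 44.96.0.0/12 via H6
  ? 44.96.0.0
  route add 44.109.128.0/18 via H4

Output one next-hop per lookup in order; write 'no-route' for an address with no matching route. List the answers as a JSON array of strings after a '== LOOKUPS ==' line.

Trace:
  add 210.0.0.0/8 -> H1 at depth 8
  del 210.0.0.0/8 (clear depth 8)
  add 210.0.0.0/8 -> H1 at depth 8
  add 44.64.0.0/10 -> H0 at depth 10
  add 44.0.0.0/8 -> H5 at depth 8
  add 210.29.128.0/18 -> H4 at depth 18
  ? 210.29.128.13  path d0:-→d1:-→d2:-→d3:-→d4:-→d5:-→d6:-→d7:-→d8:H1→d9:-→d10:-→d11:-→d12:-→d13:-→d14:-→d15:-→d16:-→d17:-→d18:H4  best=H4
  add 44.109.160.0/20 -> H3 at depth 20
  add 210.29.142.96/28 -> H6 at depth 28
  add 210.0.0.0/8 -> H1 at depth 8
  ? 44.0.4.30  path d0:-→d1:-→d2:-→d3:-→d4:-→d5:-→d6:-→d7:-→d8:H5→d9:-  best=H5
  del 210.29.128.0/18 (clear depth 18)
  ? 44.64.0.132  path d0:-→d1:-→d2:-→d3:-→d4:-→d5:-→d6:-→d7:-→d8:H5→d9:-→d10:H0  best=H0
  add 44.109.174.128/26 -> H1 at depth 26
  add 44.96.0.0/12 -> H6 at depth 12
  ? 44.96.0.0  path d0:-→d1:-→d2:-→d3:-→d4:-→d5:-→d6:-→d7:-→d8:H5→d9:-→d10:H0→d11:-→d12:H6  best=H6
  add 44.109.128.0/18 -> H4 at depth 18

== LOOKUPS ==
["H4","H5","H0","H6"]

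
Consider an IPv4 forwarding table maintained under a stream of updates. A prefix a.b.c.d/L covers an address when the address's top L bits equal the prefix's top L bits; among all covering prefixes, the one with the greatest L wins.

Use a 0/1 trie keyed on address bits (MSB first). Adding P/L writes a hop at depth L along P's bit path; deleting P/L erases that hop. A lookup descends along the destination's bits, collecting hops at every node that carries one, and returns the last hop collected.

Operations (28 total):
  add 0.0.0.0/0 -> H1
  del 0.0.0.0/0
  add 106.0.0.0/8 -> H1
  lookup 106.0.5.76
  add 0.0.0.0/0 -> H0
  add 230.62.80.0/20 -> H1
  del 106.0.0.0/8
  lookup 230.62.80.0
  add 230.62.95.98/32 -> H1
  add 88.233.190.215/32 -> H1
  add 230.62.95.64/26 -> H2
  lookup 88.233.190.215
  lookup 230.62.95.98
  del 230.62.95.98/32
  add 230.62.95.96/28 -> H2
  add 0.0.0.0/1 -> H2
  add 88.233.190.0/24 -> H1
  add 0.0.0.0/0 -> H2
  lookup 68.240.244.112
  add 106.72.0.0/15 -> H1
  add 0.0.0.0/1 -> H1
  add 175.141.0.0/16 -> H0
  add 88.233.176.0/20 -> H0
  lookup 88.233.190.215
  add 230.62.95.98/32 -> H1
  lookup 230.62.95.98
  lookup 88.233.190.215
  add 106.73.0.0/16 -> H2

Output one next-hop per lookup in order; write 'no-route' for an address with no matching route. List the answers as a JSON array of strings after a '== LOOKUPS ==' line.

Trace:
  add 0.0.0.0/0 -> H1 at depth 0
  - 0.0.0.0/0 clear@0
  add 106.0.0.0/8 -> H1 at depth 8
  lookup 106.0.5.76: bits 01101010 walk d0:-→d1:-→d2:-→d3:-→d4:-→d5:-→d6:-→d7:-→d8:H1 -> H1
  add 0.0.0.0/0 -> H0 at depth 0
  add 230.62.80.0/20 -> H1 at depth 20
  - 106.0.0.0/8 clear@8
  lookup 230.62.80.0: bits 11100110001111100101 walk d0:H0→d1:-→d2:-→d3:-→d4:-→d5:-→d6:-→d7:-→d8:-→d9:-→d10:-→d11:-→d12:-→d13:-→d14:-→d15:-→d16:-→d17:-→d18:-→d19:-→d20:H1 -> H1
  add 230.62.95.98/32 -> H1 at depth 32
  add 88.233.190.215/32 -> H1 at depth 32
  add 230.62.95.64/26 -> H2 at depth 26
  lookup 88.233.190.215: bits 01011000111010011011111011010111 walk d0:H0→d1:-→d2:-→d3:-→d4:-→d5:-→d6:-→d7:-→d8:-→d9:-→d10:-→d11:-→d12:-→d13:-→d14:-→d15:-→d16:-→d17:-→d18:-→d19:-→d20:-→d21:-→d22:-→d23:-→d24:-→d25:-→d26:-→d27:-→d28:-→d29:-→d30:-→d31:-→d32:H1 -> H1
  lookup 230.62.95.98: bits 11100110001111100101111101100010 walk d0:H0→d1:-→d2:-→d3:-→d4:-→d5:-→d6:-→d7:-→d8:-→d9:-→d10:-→d11:-→d12:-→d13:-→d14:-→d15:-→d16:-→d17:-→d18:-→d19:-→d20:H1→d21:-→d22:-→d23:-→d24:-→d25:-→d26:H2→d27:-→d28:-→d29:-→d30:-→d31:-→d32:H1 -> H1
  - 230.62.95.98/32 clear@32
  add 230.62.95.96/28 -> H2 at depth 28
  add 0.0.0.0/1 -> H2 at depth 1
  add 88.233.190.0/24 -> H1 at depth 24
  add 0.0.0.0/0 -> H2 at depth 0
  lookup 68.240.244.112: bits 010 walk d0:H2→d1:H2→d2:-→d3:- -> H2
  add 106.72.0.0/15 -> H1 at depth 15
  add 0.0.0.0/1 -> H1 at depth 1
  add 175.141.0.0/16 -> H0 at depth 16
  add 88.233.176.0/20 -> H0 at depth 20
  lookup 88.233.190.215: bits 01011000111010011011111011010111 walk d0:H2→d1:H1→d2:-→d3:-→d4:-→d5:-→d6:-→d7:-→d8:-→d9:-→d10:-→d11:-→d12:-→d13:-→d14:-→d15:-→d16:-→d17:-→d18:-→d19:-→d20:H0→d21:-→d22:-→d23:-→d24:H1→d25:-→d26:-→d27:-→d28:-→d29:-→d30:-→d31:-→d32:H1 -> H1
  add 230.62.95.98/32 -> H1 at depth 32
  lookup 230.62.95.98: bits 11100110001111100101111101100010 walk d0:H2→d1:-→d2:-→d3:-→d4:-→d5:-→d6:-→d7:-→d8:-→d9:-→d10:-→d11:-→d12:-→d13:-→d14:-→d15:-→d16:-→d17:-→d18:-→d19:-→d20:H1→d21:-→d22:-→d23:-→d24:-→d25:-→d26:H2→d27:-→d28:H2→d29:-→d30:-→d31:-→d32:H1 -> H1
  lookup 88.233.190.215: bits 01011000111010011011111011010111 walk d0:H2→d1:H1→d2:-→d3:-→d4:-→d5:-→d6:-→d7:-→d8:-→d9:-→d10:-→d11:-→d12:-→d13:-→d14:-→d15:-→d16:-→d17:-→d18:-→d19:-→d20:H0→d21:-→d22:-→d23:-→d24:H1→d25:-→d26:-→d27:-→d28:-→d29:-→d30:-→d31:-→d32:H1 -> H1
  add 106.73.0.0/16 -> H2 at depth 16

== LOOKUPS ==
["H1","H1","H1","H1","H2","H1","H1","H1"]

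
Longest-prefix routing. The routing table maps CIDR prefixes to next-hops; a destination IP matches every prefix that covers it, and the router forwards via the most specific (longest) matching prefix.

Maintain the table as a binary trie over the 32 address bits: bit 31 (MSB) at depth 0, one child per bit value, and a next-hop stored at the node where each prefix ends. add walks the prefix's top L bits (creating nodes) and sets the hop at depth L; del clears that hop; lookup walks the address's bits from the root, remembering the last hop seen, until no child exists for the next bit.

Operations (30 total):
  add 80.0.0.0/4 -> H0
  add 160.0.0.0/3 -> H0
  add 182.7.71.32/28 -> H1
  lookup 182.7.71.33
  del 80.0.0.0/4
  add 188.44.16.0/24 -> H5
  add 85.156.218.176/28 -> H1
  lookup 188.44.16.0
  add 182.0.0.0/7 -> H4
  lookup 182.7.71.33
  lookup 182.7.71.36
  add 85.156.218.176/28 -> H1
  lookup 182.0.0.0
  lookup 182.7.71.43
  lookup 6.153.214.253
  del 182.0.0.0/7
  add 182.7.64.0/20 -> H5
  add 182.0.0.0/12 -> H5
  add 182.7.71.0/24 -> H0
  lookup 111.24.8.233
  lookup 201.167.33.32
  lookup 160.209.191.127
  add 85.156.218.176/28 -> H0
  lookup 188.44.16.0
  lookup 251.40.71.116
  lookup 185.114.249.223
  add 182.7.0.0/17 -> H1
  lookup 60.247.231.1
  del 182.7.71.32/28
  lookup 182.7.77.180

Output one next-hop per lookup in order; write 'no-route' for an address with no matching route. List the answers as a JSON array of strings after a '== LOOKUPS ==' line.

Process each operation:
  + 80.0.0.0/4 (H0) depth=4
  + 160.0.0.0/3 (H0) depth=3
  + 182.7.71.32/28 (H1) depth=28
  lookup 182.7.71.33: bits 1011011000000111010001110010 walk d0:-→d1:-→d2:-→d3:H0→d4:-→d5:-→d6:-→d7:-→d8:-→d9:-→d10:-→d11:-→d12:-→d13:-→d14:-→d15:-→d16:-→d17:-→d18:-→d19:-→d20:-→d21:-→d22:-→d23:-→d24:-→d25:-→d26:-→d27:-→d28:H1 -> H1
  - 80.0.0.0/4 clear@4
  + 188.44.16.0/24 (H5) depth=24
  + 85.156.218.176/28 (H1) depth=28
  lookup 188.44.16.0: bits 101111000010110000010000 walk d0:-→d1:-→d2:-→d3:H0→d4:-→d5:-→d6:-→d7:-→d8:-→d9:-→d10:-→d11:-→d12:-→d13:-→d14:-→d15:-→d16:-→d17:-→d18:-→d19:-→d20:-→d21:-→d22:-→d23:-→d24:H5 -> H5
  + 182.0.0.0/7 (H4) depth=7
  lookup 182.7.71.33: bits 1011011000000111010001110010 walk d0:-→d1:-→d2:-→d3:H0→d4:-→d5:-→d6:-→d7:H4→d8:-→d9:-→d10:-→d11:-→d12:-→d13:-→d14:-→d15:-→d16:-→d17:-→d18:-→d19:-→d20:-→d21:-→d22:-→d23:-→d24:-→d25:-→d26:-→d27:-→d28:H1 -> H1
  lookup 182.7.71.36: bits 1011011000000111010001110010 walk d0:-→d1:-→d2:-→d3:H0→d4:-→d5:-→d6:-→d7:H4→d8:-→d9:-→d10:-→d11:-→d12:-→d13:-→d14:-→d15:-→d16:-→d17:-→d18:-→d19:-→d20:-→d21:-→d22:-→d23:-→d24:-→d25:-→d26:-→d27:-→d28:H1 -> H1
  + 85.156.218.176/28 (H1) depth=28
  lookup 182.0.0.0: bits 1011011000000 walk d0:-→d1:-→d2:-→d3:H0→d4:-→d5:-→d6:-→d7:H4→d8:-→d9:-→d10:-→d11:-→d12:-→d13:- -> H4
  lookup 182.7.71.43: bits 1011011000000111010001110010 walk d0:-→d1:-→d2:-→d3:H0→d4:-→d5:-→d6:-→d7:H4→d8:-→d9:-→d10:-→d11:-→d12:-→d13:-→d14:-→d15:-→d16:-→d17:-→d18:-→d19:-→d20:-→d21:-→d22:-→d23:-→d24:-→d25:-→d26:-→d27:-→d28:H1 -> H1
  lookup 6.153.214.253: bits 0 walk d0:-→d1:- -> no-route
  - 182.0.0.0/7 clear@7
  + 182.7.64.0/20 (H5) depth=20
  + 182.0.0.0/12 (H5) depth=12
  + 182.7.71.0/24 (H0) depth=24
  lookup 111.24.8.233: bits 01 walk d0:-→d1:-→d2:- -> no-route
  lookup 201.167.33.32: bits 1 walk d0:-→d1:- -> no-route
  lookup 160.209.191.127: bits 101 walk d0:-→d1:-→d2:-→d3:H0 -> H0
  + 85.156.218.176/28 (H0) depth=28
  lookup 188.44.16.0: bits 101111000010110000010000 walk d0:-→d1:-→d2:-→d3:H0→d4:-→d5:-→d6:-→d7:-→d8:-→d9:-→d10:-→d11:-→d12:-→d13:-→d14:-→d15:-→d16:-→d17:-→d18:-→d19:-→d20:-→d21:-→d22:-→d23:-→d24:H5 -> H5
  lookup 251.40.71.116: bits 1 walk d0:-→d1:- -> no-route
  lookup 185.114.249.223: bits 10111 walk d0:-→d1:-→d2:-→d3:H0→d4:-→d5:- -> H0
  + 182.7.0.0/17 (H1) depth=17
  lookup 60.247.231.1: bits 0 walk d0:-→d1:- -> no-route
  - 182.7.71.32/28 clear@28
  lookup 182.7.77.180: bits 10110110000001110100 walk d0:-→d1:-→d2:-→d3:H0→d4:-→d5:-→d6:-→d7:-→d8:-→d9:-→d10:-→d11:-→d12:H5→d13:-→d14:-→d15:-→d16:-→d17:H1→d18:-→d19:-→d20:H5 -> H5

== LOOKUPS ==
["H1","H5","H1","H1","H4","H1","no-route","no-route","no-route","H0","H5","no-route","H0","no-route","H5"]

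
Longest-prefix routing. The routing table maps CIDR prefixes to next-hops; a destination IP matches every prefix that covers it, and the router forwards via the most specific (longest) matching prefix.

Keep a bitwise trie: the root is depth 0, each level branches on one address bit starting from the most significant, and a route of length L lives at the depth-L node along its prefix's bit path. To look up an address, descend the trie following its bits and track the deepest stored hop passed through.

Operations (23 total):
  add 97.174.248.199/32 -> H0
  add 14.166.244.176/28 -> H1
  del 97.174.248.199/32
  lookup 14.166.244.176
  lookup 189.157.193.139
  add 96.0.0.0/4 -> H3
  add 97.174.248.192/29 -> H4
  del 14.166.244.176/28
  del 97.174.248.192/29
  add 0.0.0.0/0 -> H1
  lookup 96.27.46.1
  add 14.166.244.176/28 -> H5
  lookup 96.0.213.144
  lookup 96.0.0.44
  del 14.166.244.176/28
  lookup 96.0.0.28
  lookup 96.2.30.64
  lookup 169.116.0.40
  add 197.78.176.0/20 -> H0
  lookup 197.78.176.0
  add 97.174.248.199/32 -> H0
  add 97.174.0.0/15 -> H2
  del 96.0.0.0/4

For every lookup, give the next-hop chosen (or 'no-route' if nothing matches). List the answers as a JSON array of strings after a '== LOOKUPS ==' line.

Trace:
  add 97.174.248.199/32 -> H0 at depth 32
  add 14.166.244.176/28 -> H1 at depth 28
  del 97.174.248.199/32 (clear depth 32)
  Q 14.166.244.176: descend 0000111010100110111101001011 ; hops seen [H1] ; pick H1
  Q 189.157.193.139: descend ε ; hops seen [∅] ; pick no-route
  add 96.0.0.0/4 -> H3 at depth 4
  add 97.174.248.192/29 -> H4 at depth 29
  del 14.166.244.176/28 (clear depth 28)
  del 97.174.248.192/29 (clear depth 29)
  add 0.0.0.0/0 -> H1 at depth 0
  Q 96.27.46.1: descend 0110000 ; hops seen [H1,H3] ; pick H3
  add 14.166.244.176/28 -> H5 at depth 28
  Q 96.0.213.144: descend 0110000 ; hops seen [H1,H3] ; pick H3
  Q 96.0.0.44: descend 0110000 ; hops seen [H1,H3] ; pick H3
  del 14.166.244.176/28 (clear depth 28)
  Q 96.0.0.28: descend 0110000 ; hops seen [H1,H3] ; pick H3
  Q 96.2.30.64: descend 0110000 ; hops seen [H1,H3] ; pick H3
  Q 169.116.0.40: descend ε ; hops seen [H1] ; pick H1
  add 197.78.176.0/20 -> H0 at depth 20
  Q 197.78.176.0: descend 11000101010011101011 ; hops seen [H1,H0] ; pick H0
  add 97.174.248.199/32 -> H0 at depth 32
  add 97.174.0.0/15 -> H2 at depth 15
  del 96.0.0.0/4 (clear depth 4)

== LOOKUPS ==
["H1","no-route","H3","H3","H3","H3","H3","H1","H0"]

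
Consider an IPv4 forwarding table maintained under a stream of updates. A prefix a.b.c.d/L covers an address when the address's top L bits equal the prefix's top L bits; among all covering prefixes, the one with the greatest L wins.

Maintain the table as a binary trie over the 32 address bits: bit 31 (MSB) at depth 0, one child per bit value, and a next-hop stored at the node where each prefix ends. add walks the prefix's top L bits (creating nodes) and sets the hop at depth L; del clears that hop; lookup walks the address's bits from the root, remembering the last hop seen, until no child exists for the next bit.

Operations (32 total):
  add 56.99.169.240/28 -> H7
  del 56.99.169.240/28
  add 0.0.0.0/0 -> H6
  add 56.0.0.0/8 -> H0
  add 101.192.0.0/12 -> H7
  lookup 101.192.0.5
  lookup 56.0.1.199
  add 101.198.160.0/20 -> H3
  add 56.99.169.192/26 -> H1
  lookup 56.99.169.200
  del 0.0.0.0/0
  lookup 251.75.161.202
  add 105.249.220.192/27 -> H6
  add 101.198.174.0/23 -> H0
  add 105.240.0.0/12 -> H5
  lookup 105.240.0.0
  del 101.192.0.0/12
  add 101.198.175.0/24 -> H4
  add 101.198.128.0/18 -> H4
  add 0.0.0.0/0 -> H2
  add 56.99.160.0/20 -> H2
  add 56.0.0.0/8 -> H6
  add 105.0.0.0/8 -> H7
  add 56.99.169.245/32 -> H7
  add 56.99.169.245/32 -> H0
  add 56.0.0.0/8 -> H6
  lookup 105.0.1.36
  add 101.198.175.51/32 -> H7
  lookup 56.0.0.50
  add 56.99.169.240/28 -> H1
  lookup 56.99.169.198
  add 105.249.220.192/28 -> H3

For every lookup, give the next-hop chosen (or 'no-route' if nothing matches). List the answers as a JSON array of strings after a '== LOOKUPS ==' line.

Apply in order:
  + 56.99.169.240/28 (H7) depth=28
  del 56.99.169.240/28 (clear depth 28)
  + 0.0.0.0/0 (H6) depth=0
  + 56.0.0.0/8 (H0) depth=8
  + 101.192.0.0/12 (H7) depth=12
  ? 101.192.0.5  path d0:H6→d1:-→d2:-→d3:-→d4:-→d5:-→d6:-→d7:-→d8:-→d9:-→d10:-→d11:-→d12:H7  best=H7
  ? 56.0.1.199  path d0:H6→d1:-→d2:-→d3:-→d4:-→d5:-→d6:-→d7:-→d8:H0→d9:-  best=H0
  + 101.198.160.0/20 (H3) depth=20
  + 56.99.169.192/26 (H1) depth=26
  ? 56.99.169.200  path d0:H6→d1:-→d2:-→d3:-→d4:-→d5:-→d6:-→d7:-→d8:H0→d9:-→d10:-→d11:-→d12:-→d13:-→d14:-→d15:-→d16:-→d17:-→d18:-→d19:-→d20:-→d21:-→d22:-→d23:-→d24:-→d25:-→d26:H1  best=H1
  del 0.0.0.0/0 (clear depth 0)
  ? 251.75.161.202  path d0:-  best=no-route
  + 105.249.220.192/27 (H6) depth=27
  + 101.198.174.0/23 (H0) depth=23
  + 105.240.0.0/12 (H5) depth=12
  ? 105.240.0.0  path d0:-→d1:-→d2:-→d3:-→d4:-→d5:-→d6:-→d7:-→d8:-→d9:-→d10:-→d11:-→d12:H5  best=H5
  del 101.192.0.0/12 (clear depth 12)
  + 101.198.175.0/24 (H4) depth=24
  + 101.198.128.0/18 (H4) depth=18
  + 0.0.0.0/0 (H2) depth=0
  + 56.99.160.0/20 (H2) depth=20
  + 56.0.0.0/8 (H6) depth=8
  + 105.0.0.0/8 (H7) depth=8
  + 56.99.169.245/32 (H7) depth=32
  + 56.99.169.245/32 (H0) depth=32
  + 56.0.0.0/8 (H6) depth=8
  ? 105.0.1.36  path d0:H2→d1:-→d2:-→d3:-→d4:-→d5:-→d6:-→d7:-→d8:H7  best=H7
  + 101.198.175.51/32 (H7) depth=32
  ? 56.0.0.50  path d0:H2→d1:-→d2:-→d3:-→d4:-→d5:-→d6:-→d7:-→d8:H6→d9:-  best=H6
  + 56.99.169.240/28 (H1) depth=28
  ? 56.99.169.198  path d0:H2→d1:-→d2:-→d3:-→d4:-→d5:-→d6:-→d7:-→d8:H6→d9:-→d10:-→d11:-→d12:-→d13:-→d14:-→d15:-→d16:-→d17:-→d18:-→d19:-→d20:H2→d21:-→d22:-→d23:-→d24:-→d25:-→d26:H1  best=H1
  + 105.249.220.192/28 (H3) depth=28

== LOOKUPS ==
["H7","H0","H1","no-route","H5","H7","H6","H1"]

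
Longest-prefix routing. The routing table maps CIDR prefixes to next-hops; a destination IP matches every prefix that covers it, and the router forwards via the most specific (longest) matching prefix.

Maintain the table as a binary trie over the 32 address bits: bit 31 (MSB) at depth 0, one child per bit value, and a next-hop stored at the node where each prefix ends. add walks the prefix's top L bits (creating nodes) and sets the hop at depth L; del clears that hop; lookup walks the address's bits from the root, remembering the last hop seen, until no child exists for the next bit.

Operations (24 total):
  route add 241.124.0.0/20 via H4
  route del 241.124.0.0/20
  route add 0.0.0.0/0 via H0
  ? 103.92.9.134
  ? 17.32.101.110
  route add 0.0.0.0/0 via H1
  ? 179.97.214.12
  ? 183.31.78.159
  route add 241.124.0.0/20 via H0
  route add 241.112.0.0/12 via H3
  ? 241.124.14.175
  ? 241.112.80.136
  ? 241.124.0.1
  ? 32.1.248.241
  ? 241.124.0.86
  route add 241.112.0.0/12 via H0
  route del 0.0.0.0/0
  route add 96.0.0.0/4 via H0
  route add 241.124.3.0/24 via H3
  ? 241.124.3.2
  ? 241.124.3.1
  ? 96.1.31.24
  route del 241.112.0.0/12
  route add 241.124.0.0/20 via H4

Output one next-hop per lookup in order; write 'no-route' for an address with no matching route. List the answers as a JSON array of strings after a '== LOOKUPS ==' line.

Process each operation:
  + 241.124.0.0/20 (H4) depth=20
  del 241.124.0.0/20 (clear depth 20)
  + 0.0.0.0/0 (H0) depth=0
  ? 103.92.9.134  path d0:H0  best=H0
  ? 17.32.101.110  path d0:H0  best=H0
  + 0.0.0.0/0 (H1) depth=0
  ? 179.97.214.12  path d0:H1→d1:-  best=H1
  ? 183.31.78.159  path d0:H1→d1:-  best=H1
  + 241.124.0.0/20 (H0) depth=20
  + 241.112.0.0/12 (H3) depth=12
  ? 241.124.14.175  path d0:H1→d1:-→d2:-→d3:-→d4:-→d5:-→d6:-→d7:-→d8:-→d9:-→d10:-→d11:-→d12:H3→d13:-→d14:-→d15:-→d16:-→d17:-→d18:-→d19:-→d20:H0  best=H0
  ? 241.112.80.136  path d0:H1→d1:-→d2:-→d3:-→d4:-→d5:-→d6:-→d7:-→d8:-→d9:-→d10:-→d11:-→d12:H3  best=H3
  ? 241.124.0.1  path d0:H1→d1:-→d2:-→d3:-→d4:-→d5:-→d6:-→d7:-→d8:-→d9:-→d10:-→d11:-→d12:H3→d13:-→d14:-→d15:-→d16:-→d17:-→d18:-→d19:-→d20:H0  best=H0
  ? 32.1.248.241  path d0:H1  best=H1
  ? 241.124.0.86  path d0:H1→d1:-→d2:-→d3:-→d4:-→d5:-→d6:-→d7:-→d8:-→d9:-→d10:-→d11:-→d12:H3→d13:-→d14:-→d15:-→d16:-→d17:-→d18:-→d19:-→d20:H0  best=H0
  + 241.112.0.0/12 (H0) depth=12
  del 0.0.0.0/0 (clear depth 0)
  + 96.0.0.0/4 (H0) depth=4
  + 241.124.3.0/24 (H3) depth=24
  ? 241.124.3.2  path d0:-→d1:-→d2:-→d3:-→d4:-→d5:-→d6:-→d7:-→d8:-→d9:-→d10:-→d11:-→d12:H0→d13:-→d14:-→d15:-→d16:-→d17:-→d18:-→d19:-→d20:H0→d21:-→d22:-→d23:-→d24:H3  best=H3
  ? 241.124.3.1  path d0:-→d1:-→d2:-→d3:-→d4:-→d5:-→d6:-→d7:-→d8:-→d9:-→d10:-→d11:-→d12:H0→d13:-→d14:-→d15:-→d16:-→d17:-→d18:-→d19:-→d20:H0→d21:-→d22:-→d23:-→d24:H3  best=H3
  ? 96.1.31.24  path d0:-→d1:-→d2:-→d3:-→d4:H0  best=H0
  del 241.112.0.0/12 (clear depth 12)
  + 241.124.0.0/20 (H4) depth=20

== LOOKUPS ==
["H0","H0","H1","H1","H0","H3","H0","H1","H0","H3","H3","H0"]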